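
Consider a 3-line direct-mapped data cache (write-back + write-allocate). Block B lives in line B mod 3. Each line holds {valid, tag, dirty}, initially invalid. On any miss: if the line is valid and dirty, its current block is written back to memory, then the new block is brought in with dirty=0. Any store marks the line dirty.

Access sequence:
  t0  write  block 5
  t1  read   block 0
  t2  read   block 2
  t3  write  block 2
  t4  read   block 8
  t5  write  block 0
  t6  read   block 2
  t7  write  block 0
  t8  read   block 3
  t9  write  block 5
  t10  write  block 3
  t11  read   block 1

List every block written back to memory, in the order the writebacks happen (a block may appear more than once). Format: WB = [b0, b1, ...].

WB = [5, 2, 0]

0: W B5 → L2 miss [D]
1: R B0 → L0 miss [-]
2: R B2 → L2 miss wb→B5 [-]
3: W B2 → L2 hit [D]
4: R B8 → L2 miss wb→B2 [-]
5: W B0 → L0 hit [D]
6: R B2 → L2 miss [-]
7: W B0 → L0 hit [D]
8: R B3 → L0 miss wb→B0 [-]
9: W B5 → L2 miss [D]
10: W B3 → L0 hit [D]
11: R B1 → L1 miss [-]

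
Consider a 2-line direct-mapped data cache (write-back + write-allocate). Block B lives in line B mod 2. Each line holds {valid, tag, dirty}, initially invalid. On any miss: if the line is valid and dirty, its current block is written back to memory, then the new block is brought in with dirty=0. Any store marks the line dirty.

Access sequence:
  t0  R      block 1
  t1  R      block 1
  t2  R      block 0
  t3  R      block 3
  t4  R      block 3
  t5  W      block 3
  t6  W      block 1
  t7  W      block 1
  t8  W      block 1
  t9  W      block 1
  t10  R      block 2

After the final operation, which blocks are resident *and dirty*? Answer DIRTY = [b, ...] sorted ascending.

0: R B1 → L1 miss [-]
1: R B1 → L1 hit [-]
2: R B0 → L0 miss [-]
3: R B3 → L1 miss [-]
4: R B3 → L1 hit [-]
5: W B3 → L1 hit [D]
6: W B1 → L1 miss wb→B3 [D]
7: W B1 → L1 hit [D]
8: W B1 → L1 hit [D]
9: W B1 → L1 hit [D]
10: R B2 → L0 miss [-]

DIRTY = [1]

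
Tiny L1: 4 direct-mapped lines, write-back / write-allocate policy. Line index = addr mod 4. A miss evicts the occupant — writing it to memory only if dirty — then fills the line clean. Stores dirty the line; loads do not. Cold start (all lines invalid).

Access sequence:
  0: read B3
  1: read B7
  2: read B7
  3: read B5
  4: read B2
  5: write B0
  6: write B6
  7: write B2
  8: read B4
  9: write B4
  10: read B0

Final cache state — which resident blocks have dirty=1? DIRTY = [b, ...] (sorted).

0: R B3 -> L3 miss  d=-]
1: R B7 -> L3 miss  d=-]
2: R B7 -> L3 hit  d=-]
3: R B5 -> L1 miss  d=-]
4: R B2 -> L2 miss  d=-]
5: W B0 -> L0 miss  d=D]
6: W B6 -> L2 miss  d=D]
7: W B2 -> L2 miss wb->B6  d=D]
8: R B4 -> L0 miss wb->B0  d=-]
9: W B4 -> L0 hit  d=D]
10: R B0 -> L0 miss wb->B4  d=-]

DIRTY = [2]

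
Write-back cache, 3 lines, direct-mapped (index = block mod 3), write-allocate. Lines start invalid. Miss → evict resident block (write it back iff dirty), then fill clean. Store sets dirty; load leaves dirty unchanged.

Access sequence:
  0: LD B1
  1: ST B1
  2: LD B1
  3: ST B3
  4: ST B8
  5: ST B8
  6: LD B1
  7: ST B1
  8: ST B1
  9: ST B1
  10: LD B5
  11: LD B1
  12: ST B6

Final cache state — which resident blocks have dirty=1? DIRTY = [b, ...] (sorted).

DIRTY = [1, 6]

0: R B1 -> L1 miss  d=-]
1: W B1 -> L1 hit  d=D]
2: R B1 -> L1 hit  d=D]
3: W B3 -> L0 miss  d=D]
4: W B8 -> L2 miss  d=D]
5: W B8 -> L2 hit  d=D]
6: R B1 -> L1 hit  d=D]
7: W B1 -> L1 hit  d=D]
8: W B1 -> L1 hit  d=D]
9: W B1 -> L1 hit  d=D]
10: R B5 -> L2 miss wb->B8  d=-]
11: R B1 -> L1 hit  d=D]
12: W B6 -> L0 miss wb->B3  d=D]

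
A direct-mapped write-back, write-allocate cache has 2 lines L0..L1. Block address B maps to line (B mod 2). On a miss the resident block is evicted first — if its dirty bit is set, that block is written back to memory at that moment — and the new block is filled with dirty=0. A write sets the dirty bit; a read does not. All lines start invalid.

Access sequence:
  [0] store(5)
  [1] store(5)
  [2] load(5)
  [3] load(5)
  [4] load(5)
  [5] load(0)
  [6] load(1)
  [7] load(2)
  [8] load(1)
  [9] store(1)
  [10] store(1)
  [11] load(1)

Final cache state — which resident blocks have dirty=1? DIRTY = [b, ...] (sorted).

DIRTY = [1]

0: W B5 -> L1 miss  d=D]
1: W B5 -> L1 hit  d=D]
2: R B5 -> L1 hit  d=D]
3: R B5 -> L1 hit  d=D]
4: R B5 -> L1 hit  d=D]
5: R B0 -> L0 miss  d=-]
6: R B1 -> L1 miss wb->B5  d=-]
7: R B2 -> L0 miss  d=-]
8: R B1 -> L1 hit  d=-]
9: W B1 -> L1 hit  d=D]
10: W B1 -> L1 hit  d=D]
11: R B1 -> L1 hit  d=D]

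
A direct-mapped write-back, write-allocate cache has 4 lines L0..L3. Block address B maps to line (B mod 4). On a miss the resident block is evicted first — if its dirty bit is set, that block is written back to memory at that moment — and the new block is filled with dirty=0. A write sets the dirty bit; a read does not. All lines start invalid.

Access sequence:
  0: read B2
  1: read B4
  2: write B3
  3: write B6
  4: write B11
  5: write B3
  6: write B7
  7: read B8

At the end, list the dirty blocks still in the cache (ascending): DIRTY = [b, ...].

  0 | R B2 → L2 miss [-]
  1 | R B4 → L0 miss [-]
  2 | W B3 → L3 miss [D]
  3 | W B6 → L2 miss [D]
  4 | W B11 → L3 miss wb→B3 [D]
  5 | W B3 → L3 miss wb→B11 [D]
  6 | W B7 → L3 miss wb→B3 [D]
  7 | R B8 → L0 miss [-]

DIRTY = [6, 7]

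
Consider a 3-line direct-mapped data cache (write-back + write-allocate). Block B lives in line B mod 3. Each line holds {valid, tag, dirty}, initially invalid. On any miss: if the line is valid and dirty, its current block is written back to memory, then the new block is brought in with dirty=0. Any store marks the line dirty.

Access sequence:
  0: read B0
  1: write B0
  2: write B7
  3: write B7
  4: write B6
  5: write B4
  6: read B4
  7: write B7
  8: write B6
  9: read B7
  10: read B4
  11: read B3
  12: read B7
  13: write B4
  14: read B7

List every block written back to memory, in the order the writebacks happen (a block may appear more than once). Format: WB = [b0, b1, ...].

WB = [0, 7, 4, 7, 6, 4]

  0 | R B0 → L0 miss [-]
  1 | W B0 → L0 hit [D]
  2 | W B7 → L1 miss [D]
  3 | W B7 → L1 hit [D]
  4 | W B6 → L0 miss wb→B0 [D]
  5 | W B4 → L1 miss wb→B7 [D]
  6 | R B4 → L1 hit [D]
  7 | W B7 → L1 miss wb→B4 [D]
  8 | W B6 → L0 hit [D]
  9 | R B7 → L1 hit [D]
  10 | R B4 → L1 miss wb→B7 [-]
  11 | R B3 → L0 miss wb→B6 [-]
  12 | R B7 → L1 miss [-]
  13 | W B4 → L1 miss [D]
  14 | R B7 → L1 miss wb→B4 [-]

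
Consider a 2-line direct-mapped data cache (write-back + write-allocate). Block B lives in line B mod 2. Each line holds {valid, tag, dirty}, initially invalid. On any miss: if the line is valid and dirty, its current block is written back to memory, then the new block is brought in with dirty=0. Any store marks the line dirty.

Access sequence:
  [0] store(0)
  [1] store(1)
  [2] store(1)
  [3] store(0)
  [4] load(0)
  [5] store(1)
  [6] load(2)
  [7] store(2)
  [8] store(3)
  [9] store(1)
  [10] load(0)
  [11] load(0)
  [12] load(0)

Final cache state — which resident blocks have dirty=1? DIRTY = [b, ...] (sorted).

DIRTY = [1]

  0 | W B0 → L0 miss [D]
  1 | W B1 → L1 miss [D]
  2 | W B1 → L1 hit [D]
  3 | W B0 → L0 hit [D]
  4 | R B0 → L0 hit [D]
  5 | W B1 → L1 hit [D]
  6 | R B2 → L0 miss wb→B0 [-]
  7 | W B2 → L0 hit [D]
  8 | W B3 → L1 miss wb→B1 [D]
  9 | W B1 → L1 miss wb→B3 [D]
  10 | R B0 → L0 miss wb→B2 [-]
  11 | R B0 → L0 hit [-]
  12 | R B0 → L0 hit [-]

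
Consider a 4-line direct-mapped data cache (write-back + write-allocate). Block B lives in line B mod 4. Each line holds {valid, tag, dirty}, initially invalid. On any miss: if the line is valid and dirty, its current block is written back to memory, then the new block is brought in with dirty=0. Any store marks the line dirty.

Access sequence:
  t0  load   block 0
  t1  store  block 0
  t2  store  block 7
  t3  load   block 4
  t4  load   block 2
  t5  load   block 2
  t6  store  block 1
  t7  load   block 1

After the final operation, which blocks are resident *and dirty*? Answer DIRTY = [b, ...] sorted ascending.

DIRTY = [1, 7]

0: R B0 → L0 miss [-]
1: W B0 → L0 hit [D]
2: W B7 → L3 miss [D]
3: R B4 → L0 miss wb→B0 [-]
4: R B2 → L2 miss [-]
5: R B2 → L2 hit [-]
6: W B1 → L1 miss [D]
7: R B1 → L1 hit [D]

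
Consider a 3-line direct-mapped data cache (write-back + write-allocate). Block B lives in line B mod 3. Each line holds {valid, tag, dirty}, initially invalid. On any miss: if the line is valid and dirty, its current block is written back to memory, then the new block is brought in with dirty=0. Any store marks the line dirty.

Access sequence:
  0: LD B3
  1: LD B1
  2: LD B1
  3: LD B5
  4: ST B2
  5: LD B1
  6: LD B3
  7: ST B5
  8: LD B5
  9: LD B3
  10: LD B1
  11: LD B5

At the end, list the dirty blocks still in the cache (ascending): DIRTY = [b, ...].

0: R B3 → L0 miss [-]
1: R B1 → L1 miss [-]
2: R B1 → L1 hit [-]
3: R B5 → L2 miss [-]
4: W B2 → L2 miss [D]
5: R B1 → L1 hit [-]
6: R B3 → L0 hit [-]
7: W B5 → L2 miss wb→B2 [D]
8: R B5 → L2 hit [D]
9: R B3 → L0 hit [-]
10: R B1 → L1 hit [-]
11: R B5 → L2 hit [D]

DIRTY = [5]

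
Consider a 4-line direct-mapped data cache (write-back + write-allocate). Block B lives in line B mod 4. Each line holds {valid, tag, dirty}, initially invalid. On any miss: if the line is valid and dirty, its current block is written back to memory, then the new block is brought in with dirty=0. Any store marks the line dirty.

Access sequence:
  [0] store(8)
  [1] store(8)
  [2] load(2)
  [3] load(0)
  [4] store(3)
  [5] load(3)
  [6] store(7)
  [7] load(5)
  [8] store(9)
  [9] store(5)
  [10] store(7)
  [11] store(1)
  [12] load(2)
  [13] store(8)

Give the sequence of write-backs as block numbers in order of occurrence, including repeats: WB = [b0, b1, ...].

WB = [8, 3, 9, 5]

  0 | W B8 → L0 miss [D]
  1 | W B8 → L0 hit [D]
  2 | R B2 → L2 miss [-]
  3 | R B0 → L0 miss wb→B8 [-]
  4 | W B3 → L3 miss [D]
  5 | R B3 → L3 hit [D]
  6 | W B7 → L3 miss wb→B3 [D]
  7 | R B5 → L1 miss [-]
  8 | W B9 → L1 miss [D]
  9 | W B5 → L1 miss wb→B9 [D]
  10 | W B7 → L3 hit [D]
  11 | W B1 → L1 miss wb→B5 [D]
  12 | R B2 → L2 hit [-]
  13 | W B8 → L0 miss [D]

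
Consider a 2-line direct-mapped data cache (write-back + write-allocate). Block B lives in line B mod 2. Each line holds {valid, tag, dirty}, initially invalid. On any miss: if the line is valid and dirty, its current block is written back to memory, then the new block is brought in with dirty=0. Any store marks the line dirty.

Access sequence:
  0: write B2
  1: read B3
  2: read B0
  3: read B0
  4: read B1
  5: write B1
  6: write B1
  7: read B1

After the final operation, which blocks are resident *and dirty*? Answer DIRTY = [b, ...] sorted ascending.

  0 | W B2 → L0 miss [D]
  1 | R B3 → L1 miss [-]
  2 | R B0 → L0 miss wb→B2 [-]
  3 | R B0 → L0 hit [-]
  4 | R B1 → L1 miss [-]
  5 | W B1 → L1 hit [D]
  6 | W B1 → L1 hit [D]
  7 | R B1 → L1 hit [D]

DIRTY = [1]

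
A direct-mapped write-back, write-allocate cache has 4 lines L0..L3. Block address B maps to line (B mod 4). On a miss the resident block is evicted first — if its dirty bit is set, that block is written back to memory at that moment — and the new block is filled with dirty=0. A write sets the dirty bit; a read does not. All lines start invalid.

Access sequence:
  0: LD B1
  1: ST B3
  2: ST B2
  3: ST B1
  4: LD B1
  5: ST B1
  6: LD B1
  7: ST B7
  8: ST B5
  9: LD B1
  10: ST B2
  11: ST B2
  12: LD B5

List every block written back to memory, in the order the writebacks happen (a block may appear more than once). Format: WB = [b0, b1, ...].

WB = [3, 1, 5]

  0 | R B1 → L1 miss [-]
  1 | W B3 → L3 miss [D]
  2 | W B2 → L2 miss [D]
  3 | W B1 → L1 hit [D]
  4 | R B1 → L1 hit [D]
  5 | W B1 → L1 hit [D]
  6 | R B1 → L1 hit [D]
  7 | W B7 → L3 miss wb→B3 [D]
  8 | W B5 → L1 miss wb→B1 [D]
  9 | R B1 → L1 miss wb→B5 [-]
  10 | W B2 → L2 hit [D]
  11 | W B2 → L2 hit [D]
  12 | R B5 → L1 miss [-]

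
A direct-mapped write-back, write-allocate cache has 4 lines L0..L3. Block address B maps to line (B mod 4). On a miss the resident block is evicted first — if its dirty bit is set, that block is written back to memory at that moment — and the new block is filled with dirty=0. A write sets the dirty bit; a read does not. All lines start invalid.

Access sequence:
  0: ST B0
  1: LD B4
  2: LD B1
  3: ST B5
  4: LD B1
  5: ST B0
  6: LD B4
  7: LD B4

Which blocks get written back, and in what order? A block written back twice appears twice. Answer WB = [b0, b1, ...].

WB = [0, 5, 0]

  0 | W B0 → L0 miss [D]
  1 | R B4 → L0 miss wb→B0 [-]
  2 | R B1 → L1 miss [-]
  3 | W B5 → L1 miss [D]
  4 | R B1 → L1 miss wb→B5 [-]
  5 | W B0 → L0 miss [D]
  6 | R B4 → L0 miss wb→B0 [-]
  7 | R B4 → L0 hit [-]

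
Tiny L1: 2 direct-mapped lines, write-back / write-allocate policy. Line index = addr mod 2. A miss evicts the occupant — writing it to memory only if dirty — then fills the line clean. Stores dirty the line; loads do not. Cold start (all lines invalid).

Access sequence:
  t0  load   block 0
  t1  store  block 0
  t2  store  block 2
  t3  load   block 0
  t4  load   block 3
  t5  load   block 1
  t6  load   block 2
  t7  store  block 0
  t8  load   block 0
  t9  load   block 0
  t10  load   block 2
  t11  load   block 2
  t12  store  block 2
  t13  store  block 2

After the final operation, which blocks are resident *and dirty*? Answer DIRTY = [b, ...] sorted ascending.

DIRTY = [2]

0: R B0 -> L0 miss  d=-]
1: W B0 -> L0 hit  d=D]
2: W B2 -> L0 miss wb->B0  d=D]
3: R B0 -> L0 miss wb->B2  d=-]
4: R B3 -> L1 miss  d=-]
5: R B1 -> L1 miss  d=-]
6: R B2 -> L0 miss  d=-]
7: W B0 -> L0 miss  d=D]
8: R B0 -> L0 hit  d=D]
9: R B0 -> L0 hit  d=D]
10: R B2 -> L0 miss wb->B0  d=-]
11: R B2 -> L0 hit  d=-]
12: W B2 -> L0 hit  d=D]
13: W B2 -> L0 hit  d=D]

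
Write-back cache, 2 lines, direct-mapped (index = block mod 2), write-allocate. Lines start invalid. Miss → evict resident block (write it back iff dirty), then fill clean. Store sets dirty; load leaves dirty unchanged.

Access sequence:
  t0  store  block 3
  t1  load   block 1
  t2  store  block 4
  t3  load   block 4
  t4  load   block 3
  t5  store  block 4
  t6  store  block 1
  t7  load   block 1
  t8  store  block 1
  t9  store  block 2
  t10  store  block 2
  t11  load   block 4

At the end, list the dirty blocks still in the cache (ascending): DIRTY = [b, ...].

DIRTY = [1]

  0 | W B3 → L1 miss [D]
  1 | R B1 → L1 miss wb→B3 [-]
  2 | W B4 → L0 miss [D]
  3 | R B4 → L0 hit [D]
  4 | R B3 → L1 miss [-]
  5 | W B4 → L0 hit [D]
  6 | W B1 → L1 miss [D]
  7 | R B1 → L1 hit [D]
  8 | W B1 → L1 hit [D]
  9 | W B2 → L0 miss wb→B4 [D]
  10 | W B2 → L0 hit [D]
  11 | R B4 → L0 miss wb→B2 [-]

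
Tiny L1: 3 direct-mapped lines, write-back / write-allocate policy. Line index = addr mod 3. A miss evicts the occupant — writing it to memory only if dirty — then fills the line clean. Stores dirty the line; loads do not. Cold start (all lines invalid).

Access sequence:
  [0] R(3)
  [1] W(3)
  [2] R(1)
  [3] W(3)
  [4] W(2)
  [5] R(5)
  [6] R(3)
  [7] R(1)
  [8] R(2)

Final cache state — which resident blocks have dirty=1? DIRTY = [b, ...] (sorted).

DIRTY = [3]

0: R B3 → L0 miss [-]
1: W B3 → L0 hit [D]
2: R B1 → L1 miss [-]
3: W B3 → L0 hit [D]
4: W B2 → L2 miss [D]
5: R B5 → L2 miss wb→B2 [-]
6: R B3 → L0 hit [D]
7: R B1 → L1 hit [-]
8: R B2 → L2 miss [-]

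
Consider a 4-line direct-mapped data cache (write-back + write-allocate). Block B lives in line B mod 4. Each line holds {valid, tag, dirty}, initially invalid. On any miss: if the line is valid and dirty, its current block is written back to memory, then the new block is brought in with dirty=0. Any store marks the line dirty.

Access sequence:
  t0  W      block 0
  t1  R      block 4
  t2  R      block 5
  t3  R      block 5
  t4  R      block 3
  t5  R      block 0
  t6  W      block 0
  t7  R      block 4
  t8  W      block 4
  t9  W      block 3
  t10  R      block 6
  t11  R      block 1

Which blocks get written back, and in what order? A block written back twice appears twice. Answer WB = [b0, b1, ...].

WB = [0, 0]

0: W B0 → L0 miss [D]
1: R B4 → L0 miss wb→B0 [-]
2: R B5 → L1 miss [-]
3: R B5 → L1 hit [-]
4: R B3 → L3 miss [-]
5: R B0 → L0 miss [-]
6: W B0 → L0 hit [D]
7: R B4 → L0 miss wb→B0 [-]
8: W B4 → L0 hit [D]
9: W B3 → L3 hit [D]
10: R B6 → L2 miss [-]
11: R B1 → L1 miss [-]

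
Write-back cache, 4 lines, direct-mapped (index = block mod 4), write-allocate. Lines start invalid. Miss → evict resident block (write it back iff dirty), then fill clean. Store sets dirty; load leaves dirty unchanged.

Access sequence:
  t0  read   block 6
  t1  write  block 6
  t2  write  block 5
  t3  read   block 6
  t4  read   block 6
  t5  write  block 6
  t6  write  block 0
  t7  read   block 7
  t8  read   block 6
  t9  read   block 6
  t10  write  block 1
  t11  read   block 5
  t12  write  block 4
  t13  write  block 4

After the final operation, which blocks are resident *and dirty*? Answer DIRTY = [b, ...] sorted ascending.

  0 | R B6 → L2 miss [-]
  1 | W B6 → L2 hit [D]
  2 | W B5 → L1 miss [D]
  3 | R B6 → L2 hit [D]
  4 | R B6 → L2 hit [D]
  5 | W B6 → L2 hit [D]
  6 | W B0 → L0 miss [D]
  7 | R B7 → L3 miss [-]
  8 | R B6 → L2 hit [D]
  9 | R B6 → L2 hit [D]
  10 | W B1 → L1 miss wb→B5 [D]
  11 | R B5 → L1 miss wb→B1 [-]
  12 | W B4 → L0 miss wb→B0 [D]
  13 | W B4 → L0 hit [D]

DIRTY = [4, 6]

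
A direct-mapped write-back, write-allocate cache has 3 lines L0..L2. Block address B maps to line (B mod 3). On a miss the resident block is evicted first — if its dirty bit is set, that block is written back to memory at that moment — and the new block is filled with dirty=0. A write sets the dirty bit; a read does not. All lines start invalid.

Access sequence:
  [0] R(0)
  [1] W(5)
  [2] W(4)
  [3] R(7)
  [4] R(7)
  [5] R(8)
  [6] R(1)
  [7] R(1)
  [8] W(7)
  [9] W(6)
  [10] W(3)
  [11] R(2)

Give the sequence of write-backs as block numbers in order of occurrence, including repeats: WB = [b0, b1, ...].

  0 | R B0 → L0 miss [-]
  1 | W B5 → L2 miss [D]
  2 | W B4 → L1 miss [D]
  3 | R B7 → L1 miss wb→B4 [-]
  4 | R B7 → L1 hit [-]
  5 | R B8 → L2 miss wb→B5 [-]
  6 | R B1 → L1 miss [-]
  7 | R B1 → L1 hit [-]
  8 | W B7 → L1 miss [D]
  9 | W B6 → L0 miss [D]
  10 | W B3 → L0 miss wb→B6 [D]
  11 | R B2 → L2 miss [-]

WB = [4, 5, 6]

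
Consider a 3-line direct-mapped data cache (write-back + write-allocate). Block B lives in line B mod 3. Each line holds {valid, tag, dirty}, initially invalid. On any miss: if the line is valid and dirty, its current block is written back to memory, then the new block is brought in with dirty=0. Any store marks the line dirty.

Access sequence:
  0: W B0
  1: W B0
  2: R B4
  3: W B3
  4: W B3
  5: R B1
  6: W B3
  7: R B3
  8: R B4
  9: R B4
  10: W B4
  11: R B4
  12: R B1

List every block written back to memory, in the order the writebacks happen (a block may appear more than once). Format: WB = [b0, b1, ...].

  0 | W B0 → L0 miss [D]
  1 | W B0 → L0 hit [D]
  2 | R B4 → L1 miss [-]
  3 | W B3 → L0 miss wb→B0 [D]
  4 | W B3 → L0 hit [D]
  5 | R B1 → L1 miss [-]
  6 | W B3 → L0 hit [D]
  7 | R B3 → L0 hit [D]
  8 | R B4 → L1 miss [-]
  9 | R B4 → L1 hit [-]
  10 | W B4 → L1 hit [D]
  11 | R B4 → L1 hit [D]
  12 | R B1 → L1 miss wb→B4 [-]

WB = [0, 4]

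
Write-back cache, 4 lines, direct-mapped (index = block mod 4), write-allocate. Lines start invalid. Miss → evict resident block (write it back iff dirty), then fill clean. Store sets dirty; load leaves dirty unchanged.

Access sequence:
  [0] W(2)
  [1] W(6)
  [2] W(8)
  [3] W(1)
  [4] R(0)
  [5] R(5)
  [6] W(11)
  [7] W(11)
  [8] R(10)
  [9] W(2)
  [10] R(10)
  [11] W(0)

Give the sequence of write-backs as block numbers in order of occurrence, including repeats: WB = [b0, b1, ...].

WB = [2, 8, 1, 6, 2]

0: W B2 -> L2 miss  d=D]
1: W B6 -> L2 miss wb->B2  d=D]
2: W B8 -> L0 miss  d=D]
3: W B1 -> L1 miss  d=D]
4: R B0 -> L0 miss wb->B8  d=-]
5: R B5 -> L1 miss wb->B1  d=-]
6: W B11 -> L3 miss  d=D]
7: W B11 -> L3 hit  d=D]
8: R B10 -> L2 miss wb->B6  d=-]
9: W B2 -> L2 miss  d=D]
10: R B10 -> L2 miss wb->B2  d=-]
11: W B0 -> L0 hit  d=D]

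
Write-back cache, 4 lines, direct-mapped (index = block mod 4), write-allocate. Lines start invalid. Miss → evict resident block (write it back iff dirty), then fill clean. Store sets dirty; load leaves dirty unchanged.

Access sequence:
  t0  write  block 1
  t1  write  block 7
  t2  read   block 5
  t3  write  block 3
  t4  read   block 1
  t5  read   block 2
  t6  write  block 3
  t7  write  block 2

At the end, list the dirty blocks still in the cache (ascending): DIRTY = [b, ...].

DIRTY = [2, 3]

0: W B1 -> L1 miss  d=D]
1: W B7 -> L3 miss  d=D]
2: R B5 -> L1 miss wb->B1  d=-]
3: W B3 -> L3 miss wb->B7  d=D]
4: R B1 -> L1 miss  d=-]
5: R B2 -> L2 miss  d=-]
6: W B3 -> L3 hit  d=D]
7: W B2 -> L2 hit  d=D]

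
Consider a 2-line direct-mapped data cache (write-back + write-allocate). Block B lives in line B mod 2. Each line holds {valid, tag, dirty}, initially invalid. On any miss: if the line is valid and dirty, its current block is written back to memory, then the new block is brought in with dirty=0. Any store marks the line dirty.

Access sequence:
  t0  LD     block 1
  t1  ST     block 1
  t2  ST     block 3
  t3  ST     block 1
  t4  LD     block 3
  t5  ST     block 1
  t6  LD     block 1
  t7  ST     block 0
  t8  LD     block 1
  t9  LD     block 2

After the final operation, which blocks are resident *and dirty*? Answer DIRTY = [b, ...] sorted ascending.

0: R B1 -> L1 miss  d=-]
1: W B1 -> L1 hit  d=D]
2: W B3 -> L1 miss wb->B1  d=D]
3: W B1 -> L1 miss wb->B3  d=D]
4: R B3 -> L1 miss wb->B1  d=-]
5: W B1 -> L1 miss  d=D]
6: R B1 -> L1 hit  d=D]
7: W B0 -> L0 miss  d=D]
8: R B1 -> L1 hit  d=D]
9: R B2 -> L0 miss wb->B0  d=-]

DIRTY = [1]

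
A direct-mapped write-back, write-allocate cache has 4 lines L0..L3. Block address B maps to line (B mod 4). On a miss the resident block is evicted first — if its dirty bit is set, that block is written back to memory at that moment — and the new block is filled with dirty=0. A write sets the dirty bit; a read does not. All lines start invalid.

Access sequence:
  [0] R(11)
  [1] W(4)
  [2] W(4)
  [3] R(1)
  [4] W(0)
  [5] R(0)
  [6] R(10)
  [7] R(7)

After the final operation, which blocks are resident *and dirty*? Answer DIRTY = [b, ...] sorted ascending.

  0 | R B11 → L3 miss [-]
  1 | W B4 → L0 miss [D]
  2 | W B4 → L0 hit [D]
  3 | R B1 → L1 miss [-]
  4 | W B0 → L0 miss wb→B4 [D]
  5 | R B0 → L0 hit [D]
  6 | R B10 → L2 miss [-]
  7 | R B7 → L3 miss [-]

DIRTY = [0]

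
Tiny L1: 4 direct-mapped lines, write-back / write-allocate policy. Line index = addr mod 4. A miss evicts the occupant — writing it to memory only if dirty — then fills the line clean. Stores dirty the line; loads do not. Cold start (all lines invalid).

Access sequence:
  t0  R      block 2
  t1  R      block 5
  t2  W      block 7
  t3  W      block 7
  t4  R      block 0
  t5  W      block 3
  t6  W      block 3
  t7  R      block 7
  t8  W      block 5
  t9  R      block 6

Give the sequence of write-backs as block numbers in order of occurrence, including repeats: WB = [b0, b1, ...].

WB = [7, 3]

0: R B2 -> L2 miss  d=-]
1: R B5 -> L1 miss  d=-]
2: W B7 -> L3 miss  d=D]
3: W B7 -> L3 hit  d=D]
4: R B0 -> L0 miss  d=-]
5: W B3 -> L3 miss wb->B7  d=D]
6: W B3 -> L3 hit  d=D]
7: R B7 -> L3 miss wb->B3  d=-]
8: W B5 -> L1 hit  d=D]
9: R B6 -> L2 miss  d=-]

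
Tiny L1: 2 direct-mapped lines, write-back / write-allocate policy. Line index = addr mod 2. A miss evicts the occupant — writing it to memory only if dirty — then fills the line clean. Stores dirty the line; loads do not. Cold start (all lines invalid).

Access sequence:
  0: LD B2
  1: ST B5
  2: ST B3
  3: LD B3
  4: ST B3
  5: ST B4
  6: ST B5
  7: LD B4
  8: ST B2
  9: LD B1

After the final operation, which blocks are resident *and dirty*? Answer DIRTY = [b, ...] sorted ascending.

0: R B2 -> L0 miss  d=-]
1: W B5 -> L1 miss  d=D]
2: W B3 -> L1 miss wb->B5  d=D]
3: R B3 -> L1 hit  d=D]
4: W B3 -> L1 hit  d=D]
5: W B4 -> L0 miss  d=D]
6: W B5 -> L1 miss wb->B3  d=D]
7: R B4 -> L0 hit  d=D]
8: W B2 -> L0 miss wb->B4  d=D]
9: R B1 -> L1 miss wb->B5  d=-]

DIRTY = [2]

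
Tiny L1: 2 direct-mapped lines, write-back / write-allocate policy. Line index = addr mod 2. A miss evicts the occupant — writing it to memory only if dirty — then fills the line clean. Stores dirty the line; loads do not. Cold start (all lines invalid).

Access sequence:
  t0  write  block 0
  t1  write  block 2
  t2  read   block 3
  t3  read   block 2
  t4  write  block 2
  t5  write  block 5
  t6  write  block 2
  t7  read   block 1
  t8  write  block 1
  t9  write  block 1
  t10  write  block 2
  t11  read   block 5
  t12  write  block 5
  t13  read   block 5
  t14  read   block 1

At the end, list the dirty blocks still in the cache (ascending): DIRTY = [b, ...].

DIRTY = [2]

0: W B0 → L0 miss [D]
1: W B2 → L0 miss wb→B0 [D]
2: R B3 → L1 miss [-]
3: R B2 → L0 hit [D]
4: W B2 → L0 hit [D]
5: W B5 → L1 miss [D]
6: W B2 → L0 hit [D]
7: R B1 → L1 miss wb→B5 [-]
8: W B1 → L1 hit [D]
9: W B1 → L1 hit [D]
10: W B2 → L0 hit [D]
11: R B5 → L1 miss wb→B1 [-]
12: W B5 → L1 hit [D]
13: R B5 → L1 hit [D]
14: R B1 → L1 miss wb→B5 [-]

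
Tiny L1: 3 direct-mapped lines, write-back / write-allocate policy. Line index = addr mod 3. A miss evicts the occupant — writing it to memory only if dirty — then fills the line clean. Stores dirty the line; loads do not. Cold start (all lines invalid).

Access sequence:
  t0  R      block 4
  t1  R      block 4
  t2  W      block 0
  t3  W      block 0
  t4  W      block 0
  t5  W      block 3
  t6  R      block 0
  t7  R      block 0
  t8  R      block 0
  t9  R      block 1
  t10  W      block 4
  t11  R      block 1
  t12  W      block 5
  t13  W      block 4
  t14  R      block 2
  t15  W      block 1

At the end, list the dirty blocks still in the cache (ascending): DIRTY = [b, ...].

DIRTY = [1]

0: R B4 -> L1 miss  d=-]
1: R B4 -> L1 hit  d=-]
2: W B0 -> L0 miss  d=D]
3: W B0 -> L0 hit  d=D]
4: W B0 -> L0 hit  d=D]
5: W B3 -> L0 miss wb->B0  d=D]
6: R B0 -> L0 miss wb->B3  d=-]
7: R B0 -> L0 hit  d=-]
8: R B0 -> L0 hit  d=-]
9: R B1 -> L1 miss  d=-]
10: W B4 -> L1 miss  d=D]
11: R B1 -> L1 miss wb->B4  d=-]
12: W B5 -> L2 miss  d=D]
13: W B4 -> L1 miss  d=D]
14: R B2 -> L2 miss wb->B5  d=-]
15: W B1 -> L1 miss wb->B4  d=D]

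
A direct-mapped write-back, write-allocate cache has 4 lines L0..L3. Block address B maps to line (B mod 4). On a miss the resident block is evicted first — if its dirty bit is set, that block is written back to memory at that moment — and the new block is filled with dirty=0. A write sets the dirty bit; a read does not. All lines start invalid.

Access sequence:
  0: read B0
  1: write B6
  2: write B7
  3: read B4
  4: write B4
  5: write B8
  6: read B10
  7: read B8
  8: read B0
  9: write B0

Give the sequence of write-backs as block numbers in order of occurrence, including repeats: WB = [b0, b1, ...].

0: R B0 → L0 miss [-]
1: W B6 → L2 miss [D]
2: W B7 → L3 miss [D]
3: R B4 → L0 miss [-]
4: W B4 → L0 hit [D]
5: W B8 → L0 miss wb→B4 [D]
6: R B10 → L2 miss wb→B6 [-]
7: R B8 → L0 hit [D]
8: R B0 → L0 miss wb→B8 [-]
9: W B0 → L0 hit [D]

WB = [4, 6, 8]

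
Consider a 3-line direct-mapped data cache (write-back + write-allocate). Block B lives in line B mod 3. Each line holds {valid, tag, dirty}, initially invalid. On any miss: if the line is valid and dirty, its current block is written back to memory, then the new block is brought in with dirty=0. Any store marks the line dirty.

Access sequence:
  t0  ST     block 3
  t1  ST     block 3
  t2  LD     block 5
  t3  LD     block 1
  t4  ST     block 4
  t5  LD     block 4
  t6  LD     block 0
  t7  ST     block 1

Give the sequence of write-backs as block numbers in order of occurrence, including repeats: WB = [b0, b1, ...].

0: W B3 -> L0 miss  d=D]
1: W B3 -> L0 hit  d=D]
2: R B5 -> L2 miss  d=-]
3: R B1 -> L1 miss  d=-]
4: W B4 -> L1 miss  d=D]
5: R B4 -> L1 hit  d=D]
6: R B0 -> L0 miss wb->B3  d=-]
7: W B1 -> L1 miss wb->B4  d=D]

WB = [3, 4]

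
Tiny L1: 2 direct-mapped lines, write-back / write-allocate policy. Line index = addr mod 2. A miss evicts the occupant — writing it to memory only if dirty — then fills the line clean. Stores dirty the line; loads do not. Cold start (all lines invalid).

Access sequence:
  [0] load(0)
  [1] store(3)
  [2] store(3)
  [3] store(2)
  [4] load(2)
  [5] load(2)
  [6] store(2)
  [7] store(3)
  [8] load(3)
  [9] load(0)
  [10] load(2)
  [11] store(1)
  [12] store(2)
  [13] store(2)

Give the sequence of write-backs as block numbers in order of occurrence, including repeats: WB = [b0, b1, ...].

0: R B0 -> L0 miss  d=-]
1: W B3 -> L1 miss  d=D]
2: W B3 -> L1 hit  d=D]
3: W B2 -> L0 miss  d=D]
4: R B2 -> L0 hit  d=D]
5: R B2 -> L0 hit  d=D]
6: W B2 -> L0 hit  d=D]
7: W B3 -> L1 hit  d=D]
8: R B3 -> L1 hit  d=D]
9: R B0 -> L0 miss wb->B2  d=-]
10: R B2 -> L0 miss  d=-]
11: W B1 -> L1 miss wb->B3  d=D]
12: W B2 -> L0 hit  d=D]
13: W B2 -> L0 hit  d=D]

WB = [2, 3]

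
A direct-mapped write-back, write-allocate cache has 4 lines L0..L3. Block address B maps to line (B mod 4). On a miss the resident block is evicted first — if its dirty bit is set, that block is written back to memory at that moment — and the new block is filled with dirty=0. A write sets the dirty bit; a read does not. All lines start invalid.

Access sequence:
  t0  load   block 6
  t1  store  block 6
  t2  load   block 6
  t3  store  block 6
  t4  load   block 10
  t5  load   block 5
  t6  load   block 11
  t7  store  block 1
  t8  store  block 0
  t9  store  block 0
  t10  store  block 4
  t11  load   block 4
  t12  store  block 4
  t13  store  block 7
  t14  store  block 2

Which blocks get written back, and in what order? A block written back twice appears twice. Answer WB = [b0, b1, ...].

WB = [6, 0]

  0 | R B6 → L2 miss [-]
  1 | W B6 → L2 hit [D]
  2 | R B6 → L2 hit [D]
  3 | W B6 → L2 hit [D]
  4 | R B10 → L2 miss wb→B6 [-]
  5 | R B5 → L1 miss [-]
  6 | R B11 → L3 miss [-]
  7 | W B1 → L1 miss [D]
  8 | W B0 → L0 miss [D]
  9 | W B0 → L0 hit [D]
  10 | W B4 → L0 miss wb→B0 [D]
  11 | R B4 → L0 hit [D]
  12 | W B4 → L0 hit [D]
  13 | W B7 → L3 miss [D]
  14 | W B2 → L2 miss [D]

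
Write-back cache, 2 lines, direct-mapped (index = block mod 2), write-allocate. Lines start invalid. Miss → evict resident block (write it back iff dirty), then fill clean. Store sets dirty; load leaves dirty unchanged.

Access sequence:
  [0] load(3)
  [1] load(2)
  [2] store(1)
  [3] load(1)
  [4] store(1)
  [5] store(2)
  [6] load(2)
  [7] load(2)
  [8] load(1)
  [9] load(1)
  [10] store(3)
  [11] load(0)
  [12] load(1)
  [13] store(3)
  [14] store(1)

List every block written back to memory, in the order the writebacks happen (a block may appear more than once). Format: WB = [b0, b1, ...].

  0 | R B3 → L1 miss [-]
  1 | R B2 → L0 miss [-]
  2 | W B1 → L1 miss [D]
  3 | R B1 → L1 hit [D]
  4 | W B1 → L1 hit [D]
  5 | W B2 → L0 hit [D]
  6 | R B2 → L0 hit [D]
  7 | R B2 → L0 hit [D]
  8 | R B1 → L1 hit [D]
  9 | R B1 → L1 hit [D]
  10 | W B3 → L1 miss wb→B1 [D]
  11 | R B0 → L0 miss wb→B2 [-]
  12 | R B1 → L1 miss wb→B3 [-]
  13 | W B3 → L1 miss [D]
  14 | W B1 → L1 miss wb→B3 [D]

WB = [1, 2, 3, 3]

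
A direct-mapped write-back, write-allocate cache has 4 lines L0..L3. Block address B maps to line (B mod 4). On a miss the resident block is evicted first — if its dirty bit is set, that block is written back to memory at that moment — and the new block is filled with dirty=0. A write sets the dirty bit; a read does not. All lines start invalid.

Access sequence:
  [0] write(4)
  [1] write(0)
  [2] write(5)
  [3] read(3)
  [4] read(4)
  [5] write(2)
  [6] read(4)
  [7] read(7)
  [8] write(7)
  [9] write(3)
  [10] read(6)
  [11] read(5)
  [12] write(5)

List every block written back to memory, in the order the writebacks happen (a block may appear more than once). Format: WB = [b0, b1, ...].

0: W B4 → L0 miss [D]
1: W B0 → L0 miss wb→B4 [D]
2: W B5 → L1 miss [D]
3: R B3 → L3 miss [-]
4: R B4 → L0 miss wb→B0 [-]
5: W B2 → L2 miss [D]
6: R B4 → L0 hit [-]
7: R B7 → L3 miss [-]
8: W B7 → L3 hit [D]
9: W B3 → L3 miss wb→B7 [D]
10: R B6 → L2 miss wb→B2 [-]
11: R B5 → L1 hit [D]
12: W B5 → L1 hit [D]

WB = [4, 0, 7, 2]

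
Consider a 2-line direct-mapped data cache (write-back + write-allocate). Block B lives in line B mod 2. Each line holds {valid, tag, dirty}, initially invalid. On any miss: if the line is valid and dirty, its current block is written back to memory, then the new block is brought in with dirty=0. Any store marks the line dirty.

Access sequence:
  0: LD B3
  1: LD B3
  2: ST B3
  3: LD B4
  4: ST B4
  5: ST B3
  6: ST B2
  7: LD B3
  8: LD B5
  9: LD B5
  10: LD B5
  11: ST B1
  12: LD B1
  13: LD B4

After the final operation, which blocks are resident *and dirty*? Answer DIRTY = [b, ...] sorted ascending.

0: R B3 -> L1 miss  d=-]
1: R B3 -> L1 hit  d=-]
2: W B3 -> L1 hit  d=D]
3: R B4 -> L0 miss  d=-]
4: W B4 -> L0 hit  d=D]
5: W B3 -> L1 hit  d=D]
6: W B2 -> L0 miss wb->B4  d=D]
7: R B3 -> L1 hit  d=D]
8: R B5 -> L1 miss wb->B3  d=-]
9: R B5 -> L1 hit  d=-]
10: R B5 -> L1 hit  d=-]
11: W B1 -> L1 miss  d=D]
12: R B1 -> L1 hit  d=D]
13: R B4 -> L0 miss wb->B2  d=-]

DIRTY = [1]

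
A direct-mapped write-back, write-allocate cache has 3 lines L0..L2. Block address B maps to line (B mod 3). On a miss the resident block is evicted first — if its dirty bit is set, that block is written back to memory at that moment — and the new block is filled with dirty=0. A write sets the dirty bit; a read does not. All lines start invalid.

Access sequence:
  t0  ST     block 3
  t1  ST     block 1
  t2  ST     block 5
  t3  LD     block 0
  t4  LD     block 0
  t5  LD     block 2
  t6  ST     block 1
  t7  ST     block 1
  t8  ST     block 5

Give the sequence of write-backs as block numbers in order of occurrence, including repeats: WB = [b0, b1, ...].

0: W B3 → L0 miss [D]
1: W B1 → L1 miss [D]
2: W B5 → L2 miss [D]
3: R B0 → L0 miss wb→B3 [-]
4: R B0 → L0 hit [-]
5: R B2 → L2 miss wb→B5 [-]
6: W B1 → L1 hit [D]
7: W B1 → L1 hit [D]
8: W B5 → L2 miss [D]

WB = [3, 5]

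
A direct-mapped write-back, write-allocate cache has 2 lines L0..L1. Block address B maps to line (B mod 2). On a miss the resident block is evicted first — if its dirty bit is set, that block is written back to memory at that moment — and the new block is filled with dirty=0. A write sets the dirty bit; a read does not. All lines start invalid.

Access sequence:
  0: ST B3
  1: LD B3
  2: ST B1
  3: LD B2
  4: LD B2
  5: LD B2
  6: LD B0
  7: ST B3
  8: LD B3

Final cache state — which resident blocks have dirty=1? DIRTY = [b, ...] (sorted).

DIRTY = [3]

0: W B3 → L1 miss [D]
1: R B3 → L1 hit [D]
2: W B1 → L1 miss wb→B3 [D]
3: R B2 → L0 miss [-]
4: R B2 → L0 hit [-]
5: R B2 → L0 hit [-]
6: R B0 → L0 miss [-]
7: W B3 → L1 miss wb→B1 [D]
8: R B3 → L1 hit [D]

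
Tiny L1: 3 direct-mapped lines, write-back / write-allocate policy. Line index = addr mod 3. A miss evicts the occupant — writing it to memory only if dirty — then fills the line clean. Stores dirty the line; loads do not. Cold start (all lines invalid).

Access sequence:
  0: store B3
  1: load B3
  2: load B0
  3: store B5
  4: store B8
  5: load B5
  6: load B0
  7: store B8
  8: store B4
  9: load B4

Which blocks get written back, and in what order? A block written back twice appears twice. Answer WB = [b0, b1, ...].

  0 | W B3 → L0 miss [D]
  1 | R B3 → L0 hit [D]
  2 | R B0 → L0 miss wb→B3 [-]
  3 | W B5 → L2 miss [D]
  4 | W B8 → L2 miss wb→B5 [D]
  5 | R B5 → L2 miss wb→B8 [-]
  6 | R B0 → L0 hit [-]
  7 | W B8 → L2 miss [D]
  8 | W B4 → L1 miss [D]
  9 | R B4 → L1 hit [D]

WB = [3, 5, 8]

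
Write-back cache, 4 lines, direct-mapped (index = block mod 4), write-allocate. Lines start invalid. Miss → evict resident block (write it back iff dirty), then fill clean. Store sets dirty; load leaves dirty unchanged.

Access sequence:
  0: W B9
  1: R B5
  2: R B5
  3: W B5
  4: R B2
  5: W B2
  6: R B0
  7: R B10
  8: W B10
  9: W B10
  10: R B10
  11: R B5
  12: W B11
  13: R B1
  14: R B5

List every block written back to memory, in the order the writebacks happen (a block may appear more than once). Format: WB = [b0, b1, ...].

0: W B9 -> L1 miss  d=D]
1: R B5 -> L1 miss wb->B9  d=-]
2: R B5 -> L1 hit  d=-]
3: W B5 -> L1 hit  d=D]
4: R B2 -> L2 miss  d=-]
5: W B2 -> L2 hit  d=D]
6: R B0 -> L0 miss  d=-]
7: R B10 -> L2 miss wb->B2  d=-]
8: W B10 -> L2 hit  d=D]
9: W B10 -> L2 hit  d=D]
10: R B10 -> L2 hit  d=D]
11: R B5 -> L1 hit  d=D]
12: W B11 -> L3 miss  d=D]
13: R B1 -> L1 miss wb->B5  d=-]
14: R B5 -> L1 miss  d=-]

WB = [9, 2, 5]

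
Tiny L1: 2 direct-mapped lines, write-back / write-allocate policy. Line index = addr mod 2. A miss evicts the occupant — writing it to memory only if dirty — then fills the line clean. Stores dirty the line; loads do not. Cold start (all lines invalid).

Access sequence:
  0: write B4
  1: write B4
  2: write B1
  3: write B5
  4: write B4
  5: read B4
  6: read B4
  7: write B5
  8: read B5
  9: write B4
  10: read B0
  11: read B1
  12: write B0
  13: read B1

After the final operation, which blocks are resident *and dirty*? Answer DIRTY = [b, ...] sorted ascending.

0: W B4 -> L0 miss  d=D]
1: W B4 -> L0 hit  d=D]
2: W B1 -> L1 miss  d=D]
3: W B5 -> L1 miss wb->B1  d=D]
4: W B4 -> L0 hit  d=D]
5: R B4 -> L0 hit  d=D]
6: R B4 -> L0 hit  d=D]
7: W B5 -> L1 hit  d=D]
8: R B5 -> L1 hit  d=D]
9: W B4 -> L0 hit  d=D]
10: R B0 -> L0 miss wb->B4  d=-]
11: R B1 -> L1 miss wb->B5  d=-]
12: W B0 -> L0 hit  d=D]
13: R B1 -> L1 hit  d=-]

DIRTY = [0]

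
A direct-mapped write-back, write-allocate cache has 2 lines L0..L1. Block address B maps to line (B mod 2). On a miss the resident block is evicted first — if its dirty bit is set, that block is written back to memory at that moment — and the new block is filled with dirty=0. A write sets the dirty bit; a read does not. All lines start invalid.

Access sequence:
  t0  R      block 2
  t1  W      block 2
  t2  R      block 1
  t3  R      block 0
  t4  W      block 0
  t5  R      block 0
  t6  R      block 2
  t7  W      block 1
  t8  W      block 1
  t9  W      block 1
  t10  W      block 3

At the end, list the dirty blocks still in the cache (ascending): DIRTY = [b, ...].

DIRTY = [3]

  0 | R B2 → L0 miss [-]
  1 | W B2 → L0 hit [D]
  2 | R B1 → L1 miss [-]
  3 | R B0 → L0 miss wb→B2 [-]
  4 | W B0 → L0 hit [D]
  5 | R B0 → L0 hit [D]
  6 | R B2 → L0 miss wb→B0 [-]
  7 | W B1 → L1 hit [D]
  8 | W B1 → L1 hit [D]
  9 | W B1 → L1 hit [D]
  10 | W B3 → L1 miss wb→B1 [D]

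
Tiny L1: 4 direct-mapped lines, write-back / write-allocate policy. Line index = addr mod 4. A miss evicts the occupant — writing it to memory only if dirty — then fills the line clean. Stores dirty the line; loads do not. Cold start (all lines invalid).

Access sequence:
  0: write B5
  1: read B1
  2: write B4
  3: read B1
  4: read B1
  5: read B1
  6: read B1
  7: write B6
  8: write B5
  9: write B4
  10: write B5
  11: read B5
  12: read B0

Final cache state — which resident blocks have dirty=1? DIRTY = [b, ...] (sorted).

DIRTY = [5, 6]

  0 | W B5 → L1 miss [D]
  1 | R B1 → L1 miss wb→B5 [-]
  2 | W B4 → L0 miss [D]
  3 | R B1 → L1 hit [-]
  4 | R B1 → L1 hit [-]
  5 | R B1 → L1 hit [-]
  6 | R B1 → L1 hit [-]
  7 | W B6 → L2 miss [D]
  8 | W B5 → L1 miss [D]
  9 | W B4 → L0 hit [D]
  10 | W B5 → L1 hit [D]
  11 | R B5 → L1 hit [D]
  12 | R B0 → L0 miss wb→B4 [-]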